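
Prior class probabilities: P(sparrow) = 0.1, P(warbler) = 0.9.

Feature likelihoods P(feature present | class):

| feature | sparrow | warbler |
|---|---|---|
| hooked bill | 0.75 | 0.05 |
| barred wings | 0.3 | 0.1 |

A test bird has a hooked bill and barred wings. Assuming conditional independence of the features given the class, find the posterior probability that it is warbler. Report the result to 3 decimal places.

sparrow: 0.1 × 0.75 × 0.3 = 0.0225
warbler: 0.9 × 0.05 × 0.1 = 0.0045
P(warbler | x) = 0.0045 / 0.027 ≈ 0.167

0.167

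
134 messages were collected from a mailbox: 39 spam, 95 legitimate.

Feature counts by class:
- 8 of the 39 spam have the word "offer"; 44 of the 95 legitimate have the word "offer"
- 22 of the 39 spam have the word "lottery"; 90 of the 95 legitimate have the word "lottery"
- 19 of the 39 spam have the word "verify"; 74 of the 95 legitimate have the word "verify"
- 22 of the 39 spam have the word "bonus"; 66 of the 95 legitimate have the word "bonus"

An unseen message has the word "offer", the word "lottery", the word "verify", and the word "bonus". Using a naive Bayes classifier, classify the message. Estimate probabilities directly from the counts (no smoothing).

legitimate

spam: (39/134) × (8/39) × (22/39) × (19/39) × (22/39) ≈ 0.0092553
legitimate: (95/134) × (44/95) × (90/95) × (74/95) × (66/95) ≈ 0.168343
Highest score → legitimate.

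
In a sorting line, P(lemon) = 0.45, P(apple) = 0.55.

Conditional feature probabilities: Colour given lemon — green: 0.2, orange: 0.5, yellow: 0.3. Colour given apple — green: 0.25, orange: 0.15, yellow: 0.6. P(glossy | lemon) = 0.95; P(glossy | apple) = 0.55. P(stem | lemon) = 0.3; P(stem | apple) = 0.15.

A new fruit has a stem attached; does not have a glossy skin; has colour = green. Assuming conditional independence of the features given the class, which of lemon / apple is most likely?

lemon: 0.45 × 0.2 × (1−0.95) × 0.3 = 0.00135
apple: 0.55 × 0.25 × (1−0.55) × 0.15 = 0.00928125
Highest score → apple.

apple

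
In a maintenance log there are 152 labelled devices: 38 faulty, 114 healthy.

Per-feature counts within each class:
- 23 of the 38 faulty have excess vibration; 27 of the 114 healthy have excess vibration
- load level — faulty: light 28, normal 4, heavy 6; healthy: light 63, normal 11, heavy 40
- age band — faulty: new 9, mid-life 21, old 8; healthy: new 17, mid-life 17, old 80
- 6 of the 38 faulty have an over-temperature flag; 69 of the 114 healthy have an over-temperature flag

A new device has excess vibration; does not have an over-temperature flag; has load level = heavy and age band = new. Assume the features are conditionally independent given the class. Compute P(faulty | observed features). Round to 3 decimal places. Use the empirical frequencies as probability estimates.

0.565

faulty: (38/152) × (23/38) × (6/38) × (9/38) × (32/38) ≈ 0.00476516
healthy: (114/152) × (27/114) × (40/114) × (17/114) × (45/114) ≈ 0.00366883
P(faulty | x) = 0.00476516 / 0.00843399 ≈ 0.565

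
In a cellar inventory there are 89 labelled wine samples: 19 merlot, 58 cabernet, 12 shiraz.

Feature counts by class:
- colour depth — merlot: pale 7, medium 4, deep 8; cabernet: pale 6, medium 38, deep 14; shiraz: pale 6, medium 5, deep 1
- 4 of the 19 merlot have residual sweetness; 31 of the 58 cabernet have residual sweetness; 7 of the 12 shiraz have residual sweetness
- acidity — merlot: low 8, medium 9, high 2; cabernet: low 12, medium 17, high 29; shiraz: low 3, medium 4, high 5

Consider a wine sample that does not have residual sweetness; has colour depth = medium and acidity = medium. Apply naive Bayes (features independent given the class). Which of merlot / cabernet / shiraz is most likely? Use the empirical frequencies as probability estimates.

merlot: (19/89) × (4/19) × (15/19) × (9/19) ≈ 0.0168072
cabernet: (58/89) × (38/58) × (27/58) × (17/58) ≈ 0.0582573
shiraz: (12/89) × (5/12) × (5/12) × (4/12) ≈ 0.00780275
Highest score → cabernet.

cabernet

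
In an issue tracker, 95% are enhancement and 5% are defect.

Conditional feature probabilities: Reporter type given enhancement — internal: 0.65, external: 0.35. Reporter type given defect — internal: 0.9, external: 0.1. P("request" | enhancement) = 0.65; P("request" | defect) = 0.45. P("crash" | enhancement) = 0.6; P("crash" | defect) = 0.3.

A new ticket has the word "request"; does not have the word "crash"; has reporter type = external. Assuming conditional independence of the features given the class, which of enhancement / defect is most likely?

enhancement: 0.95 × 0.35 × 0.65 × (1−0.6) = 0.08645
defect: 0.05 × 0.1 × 0.45 × (1−0.3) = 0.001575
Highest score → enhancement.

enhancement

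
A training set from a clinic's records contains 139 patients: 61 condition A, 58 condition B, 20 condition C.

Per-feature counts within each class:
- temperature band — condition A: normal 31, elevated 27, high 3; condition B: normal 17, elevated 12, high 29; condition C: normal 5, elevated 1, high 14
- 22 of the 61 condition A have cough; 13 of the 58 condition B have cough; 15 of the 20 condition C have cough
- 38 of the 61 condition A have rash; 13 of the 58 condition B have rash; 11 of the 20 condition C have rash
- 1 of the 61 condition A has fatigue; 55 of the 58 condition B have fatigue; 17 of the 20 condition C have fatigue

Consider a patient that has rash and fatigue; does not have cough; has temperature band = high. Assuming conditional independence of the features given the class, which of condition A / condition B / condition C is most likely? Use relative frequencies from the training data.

condition B

condition A: (61/139) × (3/61) × (39/61) × (38/61) × (1/61) ≈ 0.000140918
condition B: (58/139) × (29/58) × (45/58) × (13/58) × (55/58) ≈ 0.0344047
condition C: (20/139) × (14/20) × (5/20) × (11/20) × (17/20) ≈ 0.0117716
Highest score → condition B.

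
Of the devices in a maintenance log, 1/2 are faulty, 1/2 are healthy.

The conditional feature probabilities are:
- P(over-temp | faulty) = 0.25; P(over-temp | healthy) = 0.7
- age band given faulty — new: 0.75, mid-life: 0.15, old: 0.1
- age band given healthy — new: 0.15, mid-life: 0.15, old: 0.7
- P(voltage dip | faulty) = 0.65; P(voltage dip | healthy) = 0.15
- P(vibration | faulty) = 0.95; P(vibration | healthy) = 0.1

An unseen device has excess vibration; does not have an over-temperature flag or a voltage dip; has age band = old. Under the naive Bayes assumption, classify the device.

faulty: 0.5 × (1−0.25) × 0.1 × (1−0.65) × 0.95 = 0.01246875
healthy: 0.5 × (1−0.7) × 0.7 × (1−0.15) × 0.1 = 0.008925
Highest score → faulty.

faulty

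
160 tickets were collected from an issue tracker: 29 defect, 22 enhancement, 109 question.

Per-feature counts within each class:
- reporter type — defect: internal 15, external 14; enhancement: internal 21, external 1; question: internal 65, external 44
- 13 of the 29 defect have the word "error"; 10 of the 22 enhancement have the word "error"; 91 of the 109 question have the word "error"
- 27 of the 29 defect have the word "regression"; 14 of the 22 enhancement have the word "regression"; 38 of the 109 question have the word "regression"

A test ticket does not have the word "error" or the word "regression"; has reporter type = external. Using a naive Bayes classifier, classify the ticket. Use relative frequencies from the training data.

defect: (29/160) × (14/29) × (16/29) × (2/29) ≈ 0.00332937
enhancement: (22/160) × (1/22) × (12/22) × (8/22) ≈ 0.00123967
question: (109/160) × (44/109) × (18/109) × (71/109) ≈ 0.0295808
Highest score → question.

question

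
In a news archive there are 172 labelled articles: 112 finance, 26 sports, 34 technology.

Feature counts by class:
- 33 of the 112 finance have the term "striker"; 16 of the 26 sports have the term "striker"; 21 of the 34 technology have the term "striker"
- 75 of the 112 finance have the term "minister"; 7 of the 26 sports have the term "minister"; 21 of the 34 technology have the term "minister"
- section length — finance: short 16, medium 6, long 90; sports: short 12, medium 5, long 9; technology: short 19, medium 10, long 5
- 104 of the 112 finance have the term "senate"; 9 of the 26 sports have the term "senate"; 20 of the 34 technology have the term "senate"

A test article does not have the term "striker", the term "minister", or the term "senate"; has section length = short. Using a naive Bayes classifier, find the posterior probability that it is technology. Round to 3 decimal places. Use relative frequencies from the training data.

finance: (112/172) × (79/112) × (37/112) × (16/112) × (8/112) ≈ 0.0015483
sports: (26/172) × (10/26) × (19/26) × (12/26) × (17/26) ≈ 0.0128214
technology: (34/172) × (13/34) × (13/34) × (19/34) × (14/34) ≈ 0.00664972
P(technology | x) = 0.00664972 / 0.02101942 ≈ 0.316

0.316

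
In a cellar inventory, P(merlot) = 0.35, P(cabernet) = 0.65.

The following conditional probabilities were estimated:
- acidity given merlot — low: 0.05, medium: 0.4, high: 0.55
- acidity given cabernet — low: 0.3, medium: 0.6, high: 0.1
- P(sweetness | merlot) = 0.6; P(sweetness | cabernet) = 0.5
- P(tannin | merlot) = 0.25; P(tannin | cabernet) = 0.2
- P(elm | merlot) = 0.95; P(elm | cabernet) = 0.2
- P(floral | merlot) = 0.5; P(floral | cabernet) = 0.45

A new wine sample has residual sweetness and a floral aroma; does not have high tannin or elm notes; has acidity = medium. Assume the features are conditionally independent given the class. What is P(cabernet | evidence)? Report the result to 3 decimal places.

0.973

merlot: 0.35 × 0.4 × 0.6 × (1−0.25) × (1−0.95) × 0.5 = 0.001575
cabernet: 0.65 × 0.6 × 0.5 × (1−0.2) × (1−0.2) × 0.45 = 0.05616
P(cabernet | x) = 0.05616 / 0.057735 ≈ 0.973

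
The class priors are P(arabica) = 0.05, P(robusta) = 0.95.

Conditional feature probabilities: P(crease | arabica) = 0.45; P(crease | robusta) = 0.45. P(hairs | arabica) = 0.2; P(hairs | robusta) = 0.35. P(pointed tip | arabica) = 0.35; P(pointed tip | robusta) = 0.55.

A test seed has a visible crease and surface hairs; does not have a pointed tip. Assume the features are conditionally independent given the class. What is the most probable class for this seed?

robusta

arabica: 0.05 × 0.45 × 0.2 × (1−0.35) = 0.002925
robusta: 0.95 × 0.45 × 0.35 × (1−0.55) = 0.06733125
Highest score → robusta.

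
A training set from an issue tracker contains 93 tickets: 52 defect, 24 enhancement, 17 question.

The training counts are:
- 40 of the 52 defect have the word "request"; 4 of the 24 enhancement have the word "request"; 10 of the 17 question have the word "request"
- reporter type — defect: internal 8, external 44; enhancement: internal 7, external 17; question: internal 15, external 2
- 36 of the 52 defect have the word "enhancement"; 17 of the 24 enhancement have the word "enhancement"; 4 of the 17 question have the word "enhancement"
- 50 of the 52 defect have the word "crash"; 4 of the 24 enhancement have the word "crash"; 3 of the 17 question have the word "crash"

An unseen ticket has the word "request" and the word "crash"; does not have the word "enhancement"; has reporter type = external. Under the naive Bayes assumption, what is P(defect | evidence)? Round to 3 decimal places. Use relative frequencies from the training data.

0.971

defect: (52/93) × (40/52) × (44/52) × (16/52) × (50/52) ≈ 0.107674
enhancement: (24/93) × (4/24) × (17/24) × (7/24) × (4/24) ≈ 0.00148098
question: (17/93) × (10/17) × (2/17) × (13/17) × (3/17) ≈ 0.00170712
P(defect | x) = 0.107674 / 0.1108621 ≈ 0.971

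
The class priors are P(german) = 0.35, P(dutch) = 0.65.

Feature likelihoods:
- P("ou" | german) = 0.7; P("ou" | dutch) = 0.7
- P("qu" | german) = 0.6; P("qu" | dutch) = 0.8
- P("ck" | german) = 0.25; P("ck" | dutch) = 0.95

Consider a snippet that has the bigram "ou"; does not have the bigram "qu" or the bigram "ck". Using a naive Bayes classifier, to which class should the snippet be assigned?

german

german: 0.35 × 0.7 × (1−0.6) × (1−0.25) = 0.0735
dutch: 0.65 × 0.7 × (1−0.8) × (1−0.95) = 0.00455
Highest score → german.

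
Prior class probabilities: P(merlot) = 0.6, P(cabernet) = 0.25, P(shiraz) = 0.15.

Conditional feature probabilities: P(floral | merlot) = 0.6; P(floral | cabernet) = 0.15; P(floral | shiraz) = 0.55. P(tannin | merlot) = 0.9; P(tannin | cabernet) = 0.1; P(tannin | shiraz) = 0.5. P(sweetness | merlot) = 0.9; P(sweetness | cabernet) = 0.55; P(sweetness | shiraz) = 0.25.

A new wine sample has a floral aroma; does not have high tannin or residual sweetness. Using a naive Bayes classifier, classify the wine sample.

shiraz

merlot: 0.6 × 0.6 × (1−0.9) × (1−0.9) = 0.0036
cabernet: 0.25 × 0.15 × (1−0.1) × (1−0.55) = 0.0151875
shiraz: 0.15 × 0.55 × (1−0.5) × (1−0.25) = 0.0309375
Highest score → shiraz.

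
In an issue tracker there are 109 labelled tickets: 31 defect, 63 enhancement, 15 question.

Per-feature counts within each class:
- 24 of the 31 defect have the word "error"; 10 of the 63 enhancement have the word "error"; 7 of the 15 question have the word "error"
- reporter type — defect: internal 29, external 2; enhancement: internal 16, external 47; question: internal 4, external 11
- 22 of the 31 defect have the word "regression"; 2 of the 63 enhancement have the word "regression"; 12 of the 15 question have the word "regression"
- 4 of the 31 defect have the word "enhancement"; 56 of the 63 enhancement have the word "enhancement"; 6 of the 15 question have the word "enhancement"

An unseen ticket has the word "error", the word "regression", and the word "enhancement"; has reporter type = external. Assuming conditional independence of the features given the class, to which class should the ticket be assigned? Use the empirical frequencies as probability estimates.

question

defect: (31/109) × (24/31) × (2/31) × (22/31) × (4/31) ≈ 0.00130081
enhancement: (63/109) × (10/63) × (47/63) × (2/63) × (56/63) ≈ 0.00193138
question: (15/109) × (7/15) × (11/15) × (12/15) × (6/15) ≈ 0.0150703
Highest score → question.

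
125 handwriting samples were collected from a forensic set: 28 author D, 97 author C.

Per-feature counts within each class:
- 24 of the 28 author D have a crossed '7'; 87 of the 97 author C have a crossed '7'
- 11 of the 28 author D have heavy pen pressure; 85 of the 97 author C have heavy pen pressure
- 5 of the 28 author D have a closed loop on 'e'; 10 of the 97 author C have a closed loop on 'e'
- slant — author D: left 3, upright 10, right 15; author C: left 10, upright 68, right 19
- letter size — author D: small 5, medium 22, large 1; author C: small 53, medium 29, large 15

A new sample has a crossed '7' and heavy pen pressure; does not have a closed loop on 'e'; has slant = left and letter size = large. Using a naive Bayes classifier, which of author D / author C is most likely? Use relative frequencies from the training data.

author C

author D: (28/125) × (24/28) × (11/28) × (23/28) × (3/28) × (1/28) ≈ 0.000237089
author C: (97/125) × (87/97) × (85/97) × (87/97) × (10/97) × (15/97) ≈ 0.00872071
Highest score → author C.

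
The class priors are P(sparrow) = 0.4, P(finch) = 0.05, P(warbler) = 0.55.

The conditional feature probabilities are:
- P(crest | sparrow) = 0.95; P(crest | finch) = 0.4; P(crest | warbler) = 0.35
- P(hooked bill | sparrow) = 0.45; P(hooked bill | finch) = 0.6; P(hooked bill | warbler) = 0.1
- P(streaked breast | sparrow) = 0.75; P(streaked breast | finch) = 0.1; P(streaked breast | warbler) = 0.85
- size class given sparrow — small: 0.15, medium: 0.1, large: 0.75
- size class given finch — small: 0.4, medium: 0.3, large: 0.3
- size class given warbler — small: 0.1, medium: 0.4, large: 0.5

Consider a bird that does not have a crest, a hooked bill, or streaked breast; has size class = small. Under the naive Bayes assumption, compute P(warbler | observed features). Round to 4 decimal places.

0.5049

sparrow: 0.4 × (1−0.95) × (1−0.45) × (1−0.75) × 0.15 = 0.0004125
finch: 0.05 × (1−0.4) × (1−0.6) × (1−0.1) × 0.4 = 0.00432
warbler: 0.55 × (1−0.35) × (1−0.1) × (1−0.85) × 0.1 = 0.00482625
P(warbler | x) = 0.00482625 / 0.00955875 ≈ 0.5049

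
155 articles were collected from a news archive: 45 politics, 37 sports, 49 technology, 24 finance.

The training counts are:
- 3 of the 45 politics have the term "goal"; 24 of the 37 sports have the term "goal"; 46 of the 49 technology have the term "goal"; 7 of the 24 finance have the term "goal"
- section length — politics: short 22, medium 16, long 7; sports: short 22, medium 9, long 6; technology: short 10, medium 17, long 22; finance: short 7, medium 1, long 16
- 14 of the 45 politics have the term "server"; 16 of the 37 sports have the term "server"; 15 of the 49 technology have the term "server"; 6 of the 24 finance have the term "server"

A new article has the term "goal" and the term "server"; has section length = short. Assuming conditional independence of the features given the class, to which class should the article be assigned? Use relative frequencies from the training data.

sports

politics: (45/155) × (3/45) × (22/45) × (14/45) ≈ 0.00294385
sports: (37/155) × (24/37) × (22/37) × (16/37) ≈ 0.0398124
technology: (49/155) × (46/49) × (10/49) × (15/49) ≈ 0.0185407
finance: (24/155) × (7/24) × (7/24) × (6/24) ≈ 0.00329301
Highest score → sports.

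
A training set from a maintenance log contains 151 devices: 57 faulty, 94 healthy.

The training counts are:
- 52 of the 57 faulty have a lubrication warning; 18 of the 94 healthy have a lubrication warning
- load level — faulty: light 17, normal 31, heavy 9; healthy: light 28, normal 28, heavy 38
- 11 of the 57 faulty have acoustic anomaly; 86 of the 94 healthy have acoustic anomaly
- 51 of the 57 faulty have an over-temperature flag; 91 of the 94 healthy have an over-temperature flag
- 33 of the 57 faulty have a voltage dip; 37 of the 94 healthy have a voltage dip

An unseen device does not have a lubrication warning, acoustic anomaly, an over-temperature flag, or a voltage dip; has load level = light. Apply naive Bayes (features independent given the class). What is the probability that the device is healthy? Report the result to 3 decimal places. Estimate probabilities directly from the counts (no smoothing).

faulty: (57/151) × (5/57) × (17/57) × (46/57) × (6/57) × (24/57) ≈ 0.000353234
healthy: (94/151) × (76/94) × (28/94) × (8/94) × (3/94) × (57/94) ≈ 0.000246927
P(healthy | x) = 0.000246927 / 0.000600161 ≈ 0.411

0.411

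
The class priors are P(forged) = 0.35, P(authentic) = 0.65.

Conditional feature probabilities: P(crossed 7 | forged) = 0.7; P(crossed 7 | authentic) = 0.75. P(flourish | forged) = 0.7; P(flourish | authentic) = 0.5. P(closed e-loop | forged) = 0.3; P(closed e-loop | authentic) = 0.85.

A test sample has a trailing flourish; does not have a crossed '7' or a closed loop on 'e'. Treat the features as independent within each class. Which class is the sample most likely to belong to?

forged

forged: 0.35 × (1−0.7) × 0.7 × (1−0.3) = 0.05145
authentic: 0.65 × (1−0.75) × 0.5 × (1−0.85) = 0.0121875
Highest score → forged.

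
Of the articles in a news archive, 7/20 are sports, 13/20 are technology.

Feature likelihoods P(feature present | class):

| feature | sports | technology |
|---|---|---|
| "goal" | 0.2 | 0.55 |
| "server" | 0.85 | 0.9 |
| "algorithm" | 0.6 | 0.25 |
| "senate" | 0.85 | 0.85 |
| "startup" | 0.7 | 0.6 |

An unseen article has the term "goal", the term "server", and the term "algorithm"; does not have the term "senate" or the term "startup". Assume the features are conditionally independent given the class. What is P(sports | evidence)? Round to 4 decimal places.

sports: 0.35 × 0.2 × 0.85 × 0.6 × (1−0.85) × (1−0.7) = 0.0016065
technology: 0.65 × 0.55 × 0.9 × 0.25 × (1−0.85) × (1−0.6) = 0.00482625
P(sports | x) = 0.0016065 / 0.00643275 ≈ 0.2497

0.2497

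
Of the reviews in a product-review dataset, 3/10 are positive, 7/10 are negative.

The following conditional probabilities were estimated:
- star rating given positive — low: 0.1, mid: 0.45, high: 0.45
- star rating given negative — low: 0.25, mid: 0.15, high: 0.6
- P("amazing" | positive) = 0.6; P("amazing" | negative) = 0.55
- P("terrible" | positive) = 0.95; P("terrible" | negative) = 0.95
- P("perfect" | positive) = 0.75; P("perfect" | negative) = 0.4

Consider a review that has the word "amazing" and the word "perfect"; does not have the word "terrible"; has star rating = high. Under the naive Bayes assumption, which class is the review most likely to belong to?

negative

positive: 0.3 × 0.45 × 0.6 × (1−0.95) × 0.75 = 0.0030375
negative: 0.7 × 0.6 × 0.55 × (1−0.95) × 0.4 = 0.00462
Highest score → negative.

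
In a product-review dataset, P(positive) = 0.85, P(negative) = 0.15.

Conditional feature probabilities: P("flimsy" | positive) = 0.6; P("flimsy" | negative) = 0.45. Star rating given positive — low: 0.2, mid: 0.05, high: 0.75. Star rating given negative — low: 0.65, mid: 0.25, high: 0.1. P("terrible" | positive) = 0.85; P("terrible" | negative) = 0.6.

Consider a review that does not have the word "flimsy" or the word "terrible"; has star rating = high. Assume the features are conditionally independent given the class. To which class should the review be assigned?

positive

positive: 0.85 × (1−0.6) × 0.75 × (1−0.85) = 0.03825
negative: 0.15 × (1−0.45) × 0.1 × (1−0.6) = 0.0033
Highest score → positive.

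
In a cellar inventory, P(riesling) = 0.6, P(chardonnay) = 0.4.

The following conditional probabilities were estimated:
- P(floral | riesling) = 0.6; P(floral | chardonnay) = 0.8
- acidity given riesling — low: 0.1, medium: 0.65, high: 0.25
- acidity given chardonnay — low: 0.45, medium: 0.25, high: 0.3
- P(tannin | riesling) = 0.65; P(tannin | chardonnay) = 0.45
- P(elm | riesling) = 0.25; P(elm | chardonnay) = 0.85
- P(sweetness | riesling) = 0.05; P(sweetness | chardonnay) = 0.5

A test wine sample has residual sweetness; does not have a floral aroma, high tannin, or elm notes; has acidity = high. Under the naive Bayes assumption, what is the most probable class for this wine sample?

chardonnay

riesling: 0.6 × (1−0.6) × 0.25 × (1−0.65) × (1−0.25) × 0.05 = 0.0007875
chardonnay: 0.4 × (1−0.8) × 0.3 × (1−0.45) × (1−0.85) × 0.5 = 0.00099
Highest score → chardonnay.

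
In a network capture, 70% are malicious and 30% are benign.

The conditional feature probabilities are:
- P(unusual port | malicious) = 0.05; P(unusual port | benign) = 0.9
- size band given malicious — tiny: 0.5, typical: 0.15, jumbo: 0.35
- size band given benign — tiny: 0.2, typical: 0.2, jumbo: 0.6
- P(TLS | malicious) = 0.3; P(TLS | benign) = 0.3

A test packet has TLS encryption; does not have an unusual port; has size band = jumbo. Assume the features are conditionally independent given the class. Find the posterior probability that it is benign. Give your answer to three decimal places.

0.072

malicious: 0.7 × (1−0.05) × 0.35 × 0.3 = 0.069825
benign: 0.3 × (1−0.9) × 0.6 × 0.3 = 0.0054
P(benign | x) = 0.0054 / 0.075225 ≈ 0.072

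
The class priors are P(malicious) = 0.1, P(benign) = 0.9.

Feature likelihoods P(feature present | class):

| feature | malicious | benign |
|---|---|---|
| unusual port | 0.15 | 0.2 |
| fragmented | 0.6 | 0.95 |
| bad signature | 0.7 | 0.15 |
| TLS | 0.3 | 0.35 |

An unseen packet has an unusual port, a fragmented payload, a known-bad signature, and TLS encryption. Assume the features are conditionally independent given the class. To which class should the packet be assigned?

benign

malicious: 0.1 × 0.15 × 0.6 × 0.7 × 0.3 = 0.00189
benign: 0.9 × 0.2 × 0.95 × 0.15 × 0.35 = 0.0089775
Highest score → benign.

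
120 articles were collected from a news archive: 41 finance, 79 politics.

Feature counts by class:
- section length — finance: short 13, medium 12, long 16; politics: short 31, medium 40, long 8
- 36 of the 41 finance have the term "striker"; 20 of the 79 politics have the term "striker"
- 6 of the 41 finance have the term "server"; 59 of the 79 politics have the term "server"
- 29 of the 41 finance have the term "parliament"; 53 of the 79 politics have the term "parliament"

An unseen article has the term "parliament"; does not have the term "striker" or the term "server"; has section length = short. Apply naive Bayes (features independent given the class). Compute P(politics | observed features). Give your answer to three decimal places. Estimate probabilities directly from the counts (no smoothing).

0.804

finance: (41/120) × (13/41) × (5/41) × (35/41) × (29/41) ≈ 0.00797713
politics: (79/120) × (31/79) × (59/79) × (20/79) × (53/79) ≈ 0.0327685
P(politics | x) = 0.0327685 / 0.04074563 ≈ 0.804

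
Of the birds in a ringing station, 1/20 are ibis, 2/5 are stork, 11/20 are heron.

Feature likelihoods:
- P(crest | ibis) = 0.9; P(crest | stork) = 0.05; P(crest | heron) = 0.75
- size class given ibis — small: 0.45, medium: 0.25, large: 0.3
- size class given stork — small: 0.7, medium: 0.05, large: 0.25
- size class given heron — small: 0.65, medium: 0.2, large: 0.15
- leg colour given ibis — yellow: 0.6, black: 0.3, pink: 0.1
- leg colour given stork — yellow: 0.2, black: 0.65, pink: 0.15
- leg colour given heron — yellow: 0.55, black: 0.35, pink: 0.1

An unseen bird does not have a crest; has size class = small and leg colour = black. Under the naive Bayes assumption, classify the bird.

ibis: 0.05 × (1−0.9) × 0.45 × 0.3 = 0.000675
stork: 0.4 × (1−0.05) × 0.7 × 0.65 = 0.1729
heron: 0.55 × (1−0.75) × 0.65 × 0.35 = 0.03128125
Highest score → stork.

stork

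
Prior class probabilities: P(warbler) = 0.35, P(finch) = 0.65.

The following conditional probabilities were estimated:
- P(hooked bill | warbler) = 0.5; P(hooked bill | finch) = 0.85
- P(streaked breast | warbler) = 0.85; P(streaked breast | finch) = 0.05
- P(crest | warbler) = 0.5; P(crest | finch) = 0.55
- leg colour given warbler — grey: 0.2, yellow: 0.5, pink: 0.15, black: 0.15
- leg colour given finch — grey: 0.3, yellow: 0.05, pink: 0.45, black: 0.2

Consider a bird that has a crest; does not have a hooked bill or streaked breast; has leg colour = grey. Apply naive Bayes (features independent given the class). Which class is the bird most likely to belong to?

finch

warbler: 0.35 × (1−0.5) × (1−0.85) × 0.5 × 0.2 = 0.002625
finch: 0.65 × (1−0.85) × (1−0.05) × 0.55 × 0.3 = 0.015283125
Highest score → finch.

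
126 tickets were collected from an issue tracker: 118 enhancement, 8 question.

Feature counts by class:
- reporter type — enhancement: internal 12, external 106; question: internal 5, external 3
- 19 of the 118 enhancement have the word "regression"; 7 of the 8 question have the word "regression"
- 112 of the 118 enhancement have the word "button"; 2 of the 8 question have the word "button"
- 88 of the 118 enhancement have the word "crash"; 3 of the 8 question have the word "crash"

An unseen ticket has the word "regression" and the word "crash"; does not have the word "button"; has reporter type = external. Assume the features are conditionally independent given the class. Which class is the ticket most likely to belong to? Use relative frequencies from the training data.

question

enhancement: (118/126) × (106/118) × (19/118) × (6/118) × (88/118) ≈ 0.00513661
question: (8/126) × (3/8) × (7/8) × (6/8) × (3/8) = 0.005859375
Highest score → question.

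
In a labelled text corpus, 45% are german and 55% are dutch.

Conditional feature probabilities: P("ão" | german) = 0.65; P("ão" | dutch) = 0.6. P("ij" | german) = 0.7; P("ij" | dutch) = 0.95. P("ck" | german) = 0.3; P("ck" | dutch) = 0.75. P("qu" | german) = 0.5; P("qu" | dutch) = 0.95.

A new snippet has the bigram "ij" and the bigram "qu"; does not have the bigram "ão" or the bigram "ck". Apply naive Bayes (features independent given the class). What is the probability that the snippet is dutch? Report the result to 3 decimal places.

german: 0.45 × (1−0.65) × 0.7 × (1−0.3) × 0.5 = 0.0385875
dutch: 0.55 × (1−0.6) × 0.95 × (1−0.75) × 0.95 = 0.0496375
P(dutch | x) = 0.0496375 / 0.088225 ≈ 0.563

0.563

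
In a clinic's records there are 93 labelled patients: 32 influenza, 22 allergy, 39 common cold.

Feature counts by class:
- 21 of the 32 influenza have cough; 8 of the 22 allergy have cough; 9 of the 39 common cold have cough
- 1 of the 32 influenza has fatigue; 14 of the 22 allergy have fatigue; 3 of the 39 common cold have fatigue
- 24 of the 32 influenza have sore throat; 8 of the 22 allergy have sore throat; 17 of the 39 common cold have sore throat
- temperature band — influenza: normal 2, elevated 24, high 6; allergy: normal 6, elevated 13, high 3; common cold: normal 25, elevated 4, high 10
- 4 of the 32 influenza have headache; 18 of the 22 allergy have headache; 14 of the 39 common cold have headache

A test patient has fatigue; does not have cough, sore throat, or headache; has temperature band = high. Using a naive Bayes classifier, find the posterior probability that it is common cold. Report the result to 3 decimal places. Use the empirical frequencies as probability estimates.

0.580

influenza: (32/93) × (11/32) × (1/32) × (8/32) × (6/32) × (28/32) ≈ 0.000151603
allergy: (22/93) × (14/22) × (14/22) × (14/22) × (3/22) × (4/22) ≈ 0.00151144
common cold: (39/93) × (30/39) × (3/39) × (22/39) × (10/39) × (25/39) ≈ 0.00230072
P(common cold | x) = 0.00230072 / 0.003963763 ≈ 0.580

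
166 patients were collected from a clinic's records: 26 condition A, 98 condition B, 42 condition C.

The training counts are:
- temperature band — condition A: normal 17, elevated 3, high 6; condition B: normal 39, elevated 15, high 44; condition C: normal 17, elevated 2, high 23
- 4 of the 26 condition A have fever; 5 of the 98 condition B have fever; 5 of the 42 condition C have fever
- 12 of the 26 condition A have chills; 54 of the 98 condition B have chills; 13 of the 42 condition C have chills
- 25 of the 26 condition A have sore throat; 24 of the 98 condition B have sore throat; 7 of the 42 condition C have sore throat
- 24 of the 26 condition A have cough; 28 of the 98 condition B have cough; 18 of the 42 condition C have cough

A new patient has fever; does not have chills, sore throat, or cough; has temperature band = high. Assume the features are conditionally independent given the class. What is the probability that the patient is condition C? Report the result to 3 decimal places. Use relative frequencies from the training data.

0.623

condition A: (26/166) × (6/26) × (4/26) × (14/26) × (1/26) × (2/26) ≈ 0.00000885866
condition B: (98/166) × (44/98) × (5/98) × (44/98) × (74/98) × (70/98) ≈ 0.00327486
condition C: (42/166) × (23/42) × (5/42) × (29/42) × (35/42) × (24/42) ≈ 0.00542338
P(condition C | x) = 0.00542338 / 0.00870709866 ≈ 0.623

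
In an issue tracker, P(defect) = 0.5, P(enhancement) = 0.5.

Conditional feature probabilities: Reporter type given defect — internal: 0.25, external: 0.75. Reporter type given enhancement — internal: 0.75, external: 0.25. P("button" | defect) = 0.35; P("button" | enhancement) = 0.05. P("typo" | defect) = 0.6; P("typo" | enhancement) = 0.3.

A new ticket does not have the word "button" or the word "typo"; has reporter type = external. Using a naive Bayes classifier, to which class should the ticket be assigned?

defect

defect: 0.5 × 0.75 × (1−0.35) × (1−0.6) = 0.0975
enhancement: 0.5 × 0.25 × (1−0.05) × (1−0.3) = 0.083125
Highest score → defect.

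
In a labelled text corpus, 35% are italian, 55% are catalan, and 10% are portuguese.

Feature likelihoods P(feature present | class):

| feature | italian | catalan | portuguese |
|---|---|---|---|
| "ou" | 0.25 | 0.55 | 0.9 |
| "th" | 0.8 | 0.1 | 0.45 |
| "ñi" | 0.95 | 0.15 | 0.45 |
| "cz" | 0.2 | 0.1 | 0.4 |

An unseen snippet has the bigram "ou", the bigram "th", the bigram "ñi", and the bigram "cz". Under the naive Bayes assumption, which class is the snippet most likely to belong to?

italian: 0.35 × 0.25 × 0.8 × 0.95 × 0.2 = 0.0133
catalan: 0.55 × 0.55 × 0.1 × 0.15 × 0.1 = 0.00045375
portuguese: 0.1 × 0.9 × 0.45 × 0.45 × 0.4 = 0.00729
Highest score → italian.

italian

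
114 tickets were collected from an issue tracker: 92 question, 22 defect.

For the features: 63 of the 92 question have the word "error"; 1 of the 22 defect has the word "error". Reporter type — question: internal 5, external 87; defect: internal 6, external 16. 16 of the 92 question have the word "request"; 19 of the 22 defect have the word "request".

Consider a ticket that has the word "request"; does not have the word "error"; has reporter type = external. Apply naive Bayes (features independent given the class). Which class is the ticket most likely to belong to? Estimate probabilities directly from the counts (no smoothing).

question: (92/114) × (29/92) × (87/92) × (16/92) ≈ 0.0418366
defect: (22/114) × (21/22) × (16/22) × (19/22) ≈ 0.115702
Highest score → defect.

defect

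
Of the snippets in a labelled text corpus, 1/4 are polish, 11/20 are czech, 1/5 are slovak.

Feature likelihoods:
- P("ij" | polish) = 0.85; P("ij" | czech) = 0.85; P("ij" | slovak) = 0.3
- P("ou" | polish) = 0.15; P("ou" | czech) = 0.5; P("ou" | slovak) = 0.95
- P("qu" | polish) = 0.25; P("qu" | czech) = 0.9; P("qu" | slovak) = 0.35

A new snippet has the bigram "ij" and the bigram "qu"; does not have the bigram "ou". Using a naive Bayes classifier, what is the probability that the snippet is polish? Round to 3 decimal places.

0.176

polish: 0.25 × 0.85 × (1−0.15) × 0.25 = 0.04515625
czech: 0.55 × 0.85 × (1−0.5) × 0.9 = 0.210375
slovak: 0.2 × 0.3 × (1−0.95) × 0.35 = 0.00105
P(polish | x) = 0.04515625 / 0.25658125 ≈ 0.176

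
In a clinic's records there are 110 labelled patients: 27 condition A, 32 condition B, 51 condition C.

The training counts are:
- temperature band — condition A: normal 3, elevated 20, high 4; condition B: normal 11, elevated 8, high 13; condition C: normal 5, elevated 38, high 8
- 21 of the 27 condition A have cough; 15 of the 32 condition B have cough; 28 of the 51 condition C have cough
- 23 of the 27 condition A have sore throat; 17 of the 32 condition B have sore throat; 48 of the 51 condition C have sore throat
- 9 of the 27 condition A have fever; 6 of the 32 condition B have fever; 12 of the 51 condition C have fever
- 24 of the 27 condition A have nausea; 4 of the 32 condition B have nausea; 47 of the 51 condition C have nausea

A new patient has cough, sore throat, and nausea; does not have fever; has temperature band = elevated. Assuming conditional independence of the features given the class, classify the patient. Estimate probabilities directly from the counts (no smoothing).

condition C

condition A: (27/110) × (20/27) × (21/27) × (23/27) × (18/27) × (24/27) ≈ 0.071386
condition B: (32/110) × (8/32) × (15/32) × (17/32) × (26/32) × (4/32) ≈ 0.00183938
condition C: (51/110) × (38/51) × (28/51) × (48/51) × (39/51) × (47/51) ≈ 0.125797
Highest score → condition C.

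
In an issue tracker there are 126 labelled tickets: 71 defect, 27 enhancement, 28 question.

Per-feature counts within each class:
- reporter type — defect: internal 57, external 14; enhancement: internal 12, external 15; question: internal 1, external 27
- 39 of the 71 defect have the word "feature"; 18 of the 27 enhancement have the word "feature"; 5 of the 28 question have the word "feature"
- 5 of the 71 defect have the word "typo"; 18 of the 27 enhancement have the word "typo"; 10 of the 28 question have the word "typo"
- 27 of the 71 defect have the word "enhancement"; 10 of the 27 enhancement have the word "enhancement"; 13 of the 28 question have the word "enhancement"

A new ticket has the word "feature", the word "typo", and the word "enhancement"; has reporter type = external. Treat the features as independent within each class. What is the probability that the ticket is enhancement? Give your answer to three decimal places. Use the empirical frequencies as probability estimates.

defect: (71/126) × (14/71) × (39/71) × (5/71) × (27/71) ≈ 0.00163448
enhancement: (27/126) × (15/27) × (18/27) × (18/27) × (10/27) ≈ 0.0195963
question: (28/126) × (27/28) × (5/28) × (10/28) × (13/28) ≈ 0.00634501
P(enhancement | x) = 0.0195963 / 0.02757579 ≈ 0.711

0.711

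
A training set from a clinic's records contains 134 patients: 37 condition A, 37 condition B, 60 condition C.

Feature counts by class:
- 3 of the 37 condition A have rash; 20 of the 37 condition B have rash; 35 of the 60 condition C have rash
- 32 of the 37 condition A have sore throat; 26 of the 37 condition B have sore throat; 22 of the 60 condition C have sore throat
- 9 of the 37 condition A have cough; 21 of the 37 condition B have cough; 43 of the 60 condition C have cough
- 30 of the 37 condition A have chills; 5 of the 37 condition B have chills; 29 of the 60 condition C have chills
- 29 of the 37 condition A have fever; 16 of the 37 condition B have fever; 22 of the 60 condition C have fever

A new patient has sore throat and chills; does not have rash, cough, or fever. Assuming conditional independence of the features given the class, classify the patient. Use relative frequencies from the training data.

condition A

condition A: (37/134) × (34/37) × (32/37) × (28/37) × (30/37) × (8/37) ≈ 0.029113
condition B: (37/134) × (17/37) × (26/37) × (16/37) × (5/37) × (21/37) ≈ 0.00295679
condition C: (60/134) × (25/60) × (22/60) × (17/60) × (29/60) × (38/60) ≈ 0.00593312
Highest score → condition A.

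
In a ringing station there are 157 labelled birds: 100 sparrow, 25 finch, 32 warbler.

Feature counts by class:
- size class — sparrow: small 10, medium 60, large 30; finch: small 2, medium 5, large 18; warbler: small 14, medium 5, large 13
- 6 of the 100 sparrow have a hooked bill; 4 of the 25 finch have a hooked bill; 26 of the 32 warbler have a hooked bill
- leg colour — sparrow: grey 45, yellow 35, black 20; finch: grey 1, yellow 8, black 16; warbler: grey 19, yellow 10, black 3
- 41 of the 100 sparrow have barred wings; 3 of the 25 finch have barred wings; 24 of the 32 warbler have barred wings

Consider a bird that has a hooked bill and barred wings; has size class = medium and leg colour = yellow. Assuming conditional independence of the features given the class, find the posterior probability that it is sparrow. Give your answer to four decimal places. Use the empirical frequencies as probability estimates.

0.3445

sparrow: (100/157) × (60/100) × (6/100) × (35/100) × (41/100) ≈ 0.00329045
finch: (25/157) × (5/25) × (4/25) × (8/25) × (3/25) ≈ 0.000195669
warbler: (32/157) × (5/32) × (26/32) × (10/32) × (24/32) ≈ 0.00606464
P(sparrow | x) = 0.00329045 / 0.009550759 ≈ 0.3445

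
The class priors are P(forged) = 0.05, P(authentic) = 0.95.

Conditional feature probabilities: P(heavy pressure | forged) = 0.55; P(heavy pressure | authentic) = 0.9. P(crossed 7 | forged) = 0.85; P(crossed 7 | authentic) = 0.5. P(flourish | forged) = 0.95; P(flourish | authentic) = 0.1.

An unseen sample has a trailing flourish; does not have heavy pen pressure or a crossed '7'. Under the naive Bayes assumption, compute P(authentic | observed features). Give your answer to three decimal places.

0.597

forged: 0.05 × (1−0.55) × (1−0.85) × 0.95 = 0.00320625
authentic: 0.95 × (1−0.9) × (1−0.5) × 0.1 = 0.00475
P(authentic | x) = 0.00475 / 0.00795625 ≈ 0.597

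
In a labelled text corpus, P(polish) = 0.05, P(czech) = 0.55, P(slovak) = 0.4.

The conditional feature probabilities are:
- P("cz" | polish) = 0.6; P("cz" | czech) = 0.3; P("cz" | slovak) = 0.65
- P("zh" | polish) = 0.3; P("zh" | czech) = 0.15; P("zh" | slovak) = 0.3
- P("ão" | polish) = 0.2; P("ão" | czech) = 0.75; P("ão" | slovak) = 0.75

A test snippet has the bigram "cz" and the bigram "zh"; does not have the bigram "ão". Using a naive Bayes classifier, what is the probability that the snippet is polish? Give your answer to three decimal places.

0.219

polish: 0.05 × 0.6 × 0.3 × (1−0.2) = 0.0072
czech: 0.55 × 0.3 × 0.15 × (1−0.75) = 0.0061875
slovak: 0.4 × 0.65 × 0.3 × (1−0.75) = 0.0195
P(polish | x) = 0.0072 / 0.0328875 ≈ 0.219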